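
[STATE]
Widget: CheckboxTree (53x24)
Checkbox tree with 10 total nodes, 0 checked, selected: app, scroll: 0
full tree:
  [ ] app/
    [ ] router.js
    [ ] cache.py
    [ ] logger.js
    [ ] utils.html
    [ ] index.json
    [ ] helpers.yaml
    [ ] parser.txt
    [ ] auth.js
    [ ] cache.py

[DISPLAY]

>[ ] app/                                            
   [ ] router.js                                     
   [ ] cache.py                                      
   [ ] logger.js                                     
   [ ] utils.html                                    
   [ ] index.json                                    
   [ ] helpers.yaml                                  
   [ ] parser.txt                                    
   [ ] auth.js                                       
   [ ] cache.py                                      
                                                     
                                                     
                                                     
                                                     
                                                     
                                                     
                                                     
                                                     
                                                     
                                                     
                                                     
                                                     
                                                     
                                                     


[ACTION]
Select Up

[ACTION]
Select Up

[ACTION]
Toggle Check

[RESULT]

>[x] app/                                            
   [x] router.js                                     
   [x] cache.py                                      
   [x] logger.js                                     
   [x] utils.html                                    
   [x] index.json                                    
   [x] helpers.yaml                                  
   [x] parser.txt                                    
   [x] auth.js                                       
   [x] cache.py                                      
                                                     
                                                     
                                                     
                                                     
                                                     
                                                     
                                                     
                                                     
                                                     
                                                     
                                                     
                                                     
                                                     
                                                     


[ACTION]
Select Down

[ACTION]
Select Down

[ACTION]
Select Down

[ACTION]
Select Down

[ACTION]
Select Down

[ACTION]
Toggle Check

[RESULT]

 [-] app/                                            
   [x] router.js                                     
   [x] cache.py                                      
   [x] logger.js                                     
   [x] utils.html                                    
>  [ ] index.json                                    
   [x] helpers.yaml                                  
   [x] parser.txt                                    
   [x] auth.js                                       
   [x] cache.py                                      
                                                     
                                                     
                                                     
                                                     
                                                     
                                                     
                                                     
                                                     
                                                     
                                                     
                                                     
                                                     
                                                     
                                                     


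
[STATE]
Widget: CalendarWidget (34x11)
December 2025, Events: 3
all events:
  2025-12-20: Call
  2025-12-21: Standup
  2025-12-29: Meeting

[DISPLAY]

          December 2025           
Mo Tu We Th Fr Sa Su              
 1  2  3  4  5  6  7              
 8  9 10 11 12 13 14              
15 16 17 18 19 20* 21*            
22 23 24 25 26 27 28              
29* 30 31                         
                                  
                                  
                                  
                                  


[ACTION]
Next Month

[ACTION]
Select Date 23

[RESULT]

           January 2026           
Mo Tu We Th Fr Sa Su              
          1  2  3  4              
 5  6  7  8  9 10 11              
12 13 14 15 16 17 18              
19 20 21 22 [23] 24 25            
26 27 28 29 30 31                 
                                  
                                  
                                  
                                  


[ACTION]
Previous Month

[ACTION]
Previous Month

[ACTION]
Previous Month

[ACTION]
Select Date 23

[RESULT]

           October 2025           
Mo Tu We Th Fr Sa Su              
       1  2  3  4  5              
 6  7  8  9 10 11 12              
13 14 15 16 17 18 19              
20 21 22 [23] 24 25 26            
27 28 29 30 31                    
                                  
                                  
                                  
                                  


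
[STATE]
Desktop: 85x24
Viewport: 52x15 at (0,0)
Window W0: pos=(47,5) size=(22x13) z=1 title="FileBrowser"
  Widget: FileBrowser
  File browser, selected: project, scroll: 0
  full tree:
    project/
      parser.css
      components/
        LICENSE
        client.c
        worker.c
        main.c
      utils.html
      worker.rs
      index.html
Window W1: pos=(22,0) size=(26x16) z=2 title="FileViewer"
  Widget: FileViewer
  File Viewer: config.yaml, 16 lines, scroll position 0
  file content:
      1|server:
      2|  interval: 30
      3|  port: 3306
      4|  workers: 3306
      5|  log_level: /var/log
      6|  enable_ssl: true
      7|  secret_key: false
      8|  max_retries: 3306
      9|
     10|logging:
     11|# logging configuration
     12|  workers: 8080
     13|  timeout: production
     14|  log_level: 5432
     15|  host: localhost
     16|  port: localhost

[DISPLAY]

                      ┏━━━━━━━━━━━━━━━━━━━━━━━━┓    
                      ┃ FileViewer             ┃    
                      ┠────────────────────────┨    
                      ┃server:                ▲┃    
                      ┃  interval: 30         █┃    
                      ┃  port: 3306           ░┃━━━━
                      ┃  workers: 3306        ░┃ Fil
                      ┃  log_level: /var/log  ░┃────
                      ┃  enable_ssl: true     ░┃> [-
                      ┃  secret_key: false    ░┃    
                      ┃  max_retries: 3306    ░┃    
                      ┃                       ░┃    
                      ┃logging:               ░┃    
                      ┃# logging configuration░┃    
                      ┃  workers: 8080        ▼┃    


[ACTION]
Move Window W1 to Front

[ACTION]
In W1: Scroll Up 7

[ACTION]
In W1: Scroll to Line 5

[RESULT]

                      ┏━━━━━━━━━━━━━━━━━━━━━━━━┓    
                      ┃ FileViewer             ┃    
                      ┠────────────────────────┨    
                      ┃  log_level: /var/log  ▲┃    
                      ┃  enable_ssl: true     ░┃    
                      ┃  secret_key: false    ░┃━━━━
                      ┃  max_retries: 3306    ░┃ Fil
                      ┃                       ░┃────
                      ┃logging:               ░┃> [-
                      ┃# logging configuration░┃    
                      ┃  workers: 8080        ░┃    
                      ┃  timeout: production  ░┃    
                      ┃  log_level: 5432      ░┃    
                      ┃  host: localhost      █┃    
                      ┃  port: localhost      ▼┃    


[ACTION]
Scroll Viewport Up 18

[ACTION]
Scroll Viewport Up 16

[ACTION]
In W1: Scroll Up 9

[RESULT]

                      ┏━━━━━━━━━━━━━━━━━━━━━━━━┓    
                      ┃ FileViewer             ┃    
                      ┠────────────────────────┨    
                      ┃server:                ▲┃    
                      ┃  interval: 30         █┃    
                      ┃  port: 3306           ░┃━━━━
                      ┃  workers: 3306        ░┃ Fil
                      ┃  log_level: /var/log  ░┃────
                      ┃  enable_ssl: true     ░┃> [-
                      ┃  secret_key: false    ░┃    
                      ┃  max_retries: 3306    ░┃    
                      ┃                       ░┃    
                      ┃logging:               ░┃    
                      ┃# logging configuration░┃    
                      ┃  workers: 8080        ▼┃    


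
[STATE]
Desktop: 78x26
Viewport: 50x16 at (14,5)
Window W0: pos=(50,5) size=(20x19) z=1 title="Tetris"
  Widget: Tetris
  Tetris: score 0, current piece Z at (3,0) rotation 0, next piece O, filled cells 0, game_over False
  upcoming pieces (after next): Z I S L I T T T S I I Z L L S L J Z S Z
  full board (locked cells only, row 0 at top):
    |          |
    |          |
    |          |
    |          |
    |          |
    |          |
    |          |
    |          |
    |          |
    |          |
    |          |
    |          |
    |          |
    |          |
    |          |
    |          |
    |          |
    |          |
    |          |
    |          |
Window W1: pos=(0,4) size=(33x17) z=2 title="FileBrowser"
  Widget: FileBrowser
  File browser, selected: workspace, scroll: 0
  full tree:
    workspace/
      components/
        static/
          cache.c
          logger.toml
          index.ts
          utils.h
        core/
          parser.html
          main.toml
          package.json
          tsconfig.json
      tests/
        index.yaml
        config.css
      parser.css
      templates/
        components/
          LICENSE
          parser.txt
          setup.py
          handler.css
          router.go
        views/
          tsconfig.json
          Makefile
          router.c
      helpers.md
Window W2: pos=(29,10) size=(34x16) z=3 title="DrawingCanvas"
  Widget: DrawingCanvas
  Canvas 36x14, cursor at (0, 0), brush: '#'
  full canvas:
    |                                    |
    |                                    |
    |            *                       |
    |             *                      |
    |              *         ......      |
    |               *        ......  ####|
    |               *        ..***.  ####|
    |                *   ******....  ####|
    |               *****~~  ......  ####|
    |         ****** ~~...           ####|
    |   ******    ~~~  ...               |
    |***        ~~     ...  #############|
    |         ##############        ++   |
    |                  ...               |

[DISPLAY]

                  ┃                 ┏━━━━━━━━━━━━━
──────────────────┨                 ┃ Tetris      
ce/               ┃                 ┠─────────────
nents/            ┃                 ┃             
/                 ┃                 ┃             
s              ┏━━━━━━━━━━━━━━━━━━━━━━━━━━━━━━━━┓ 
ates/          ┃ DrawingCanvas                  ┃ 
d              ┠────────────────────────────────┨ 
               ┃+                               ┃ 
               ┃                                ┃ 
               ┃            *                   ┃ 
               ┃             *                  ┃ 
               ┃              *         ......  ┃ 
               ┃               *        ......  ┃ 
               ┃               *        ..***.  ┃ 
━━━━━━━━━━━━━━━┃                *   ******....  ┃ 


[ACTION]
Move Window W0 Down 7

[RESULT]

                  ┃                               
──────────────────┨                               
ce/               ┃                 ┏━━━━━━━━━━━━━
nents/            ┃                 ┃ Tetris      
/                 ┃                 ┠─────────────
s              ┏━━━━━━━━━━━━━━━━━━━━━━━━━━━━━━━━┓ 
ates/          ┃ DrawingCanvas                  ┃ 
d              ┠────────────────────────────────┨ 
               ┃+                               ┃ 
               ┃                                ┃ 
               ┃            *                   ┃ 
               ┃             *                  ┃ 
               ┃              *         ......  ┃ 
               ┃               *        ......  ┃ 
               ┃               *        ..***.  ┃ 
━━━━━━━━━━━━━━━┃                *   ******....  ┃ 


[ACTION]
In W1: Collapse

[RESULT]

                  ┃                               
──────────────────┨                               
ce/               ┃                 ┏━━━━━━━━━━━━━
                  ┃                 ┃ Tetris      
                  ┃                 ┠─────────────
               ┏━━━━━━━━━━━━━━━━━━━━━━━━━━━━━━━━┓ 
               ┃ DrawingCanvas                  ┃ 
               ┠────────────────────────────────┨ 
               ┃+                               ┃ 
               ┃                                ┃ 
               ┃            *                   ┃ 
               ┃             *                  ┃ 
               ┃              *         ......  ┃ 
               ┃               *        ......  ┃ 
               ┃               *        ..***.  ┃ 
━━━━━━━━━━━━━━━┃                *   ******....  ┃ 


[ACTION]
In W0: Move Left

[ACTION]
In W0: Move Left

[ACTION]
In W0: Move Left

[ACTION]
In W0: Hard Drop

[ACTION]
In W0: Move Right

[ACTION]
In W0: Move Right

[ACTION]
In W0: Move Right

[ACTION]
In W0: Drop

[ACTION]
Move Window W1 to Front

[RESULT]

                  ┃                               
──────────────────┨                               
ce/               ┃                 ┏━━━━━━━━━━━━━
                  ┃                 ┃ Tetris      
                  ┃                 ┠─────────────
                  ┃━━━━━━━━━━━━━━━━━━━━━━━━━━━━━┓ 
                  ┃awingCanvas                  ┃ 
                  ┃─────────────────────────────┨ 
                  ┃                             ┃ 
                  ┃                             ┃ 
                  ┃         *                   ┃ 
                  ┃          *                  ┃ 
                  ┃           *         ......  ┃ 
                  ┃            *        ......  ┃ 
                  ┃            *        ..***.  ┃ 
━━━━━━━━━━━━━━━━━━┛             *   ******....  ┃ 


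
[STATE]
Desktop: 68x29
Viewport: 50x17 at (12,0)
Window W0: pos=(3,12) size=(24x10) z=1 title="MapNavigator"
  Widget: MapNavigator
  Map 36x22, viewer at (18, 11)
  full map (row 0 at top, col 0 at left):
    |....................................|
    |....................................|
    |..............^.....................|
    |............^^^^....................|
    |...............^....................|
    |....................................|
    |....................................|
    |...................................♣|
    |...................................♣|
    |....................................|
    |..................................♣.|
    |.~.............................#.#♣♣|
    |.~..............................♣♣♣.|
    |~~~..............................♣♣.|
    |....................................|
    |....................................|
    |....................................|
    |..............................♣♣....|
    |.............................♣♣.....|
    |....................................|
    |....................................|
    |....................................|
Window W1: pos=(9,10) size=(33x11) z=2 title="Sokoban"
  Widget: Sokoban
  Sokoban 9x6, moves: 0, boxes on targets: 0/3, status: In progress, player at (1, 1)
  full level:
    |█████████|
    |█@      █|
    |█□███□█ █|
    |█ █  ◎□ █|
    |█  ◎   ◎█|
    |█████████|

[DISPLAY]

                                                  
                                                  
                                                  
                                                  
                                                  
                                                  
                                                  
                                                  
                                                  
                                                  
━━━━━━━━━━━━━━━━━━━━━━━━━━━━━┓                    
okoban                       ┃                    
─────────────────────────────┨                    
███████                      ┃                    
      █                      ┃                    
███□█ █                      ┃                    
█  ◎□ █                      ┃                    


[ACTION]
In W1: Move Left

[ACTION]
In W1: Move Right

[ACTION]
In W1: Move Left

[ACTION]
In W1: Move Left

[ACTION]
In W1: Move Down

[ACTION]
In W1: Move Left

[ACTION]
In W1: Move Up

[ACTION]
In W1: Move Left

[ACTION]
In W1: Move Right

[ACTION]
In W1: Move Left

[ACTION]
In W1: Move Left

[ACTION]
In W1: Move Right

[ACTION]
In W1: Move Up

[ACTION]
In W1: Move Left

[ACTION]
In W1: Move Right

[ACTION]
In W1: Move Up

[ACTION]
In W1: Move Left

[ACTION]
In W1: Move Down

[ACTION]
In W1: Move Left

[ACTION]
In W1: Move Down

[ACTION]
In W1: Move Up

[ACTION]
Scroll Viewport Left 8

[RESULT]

                                                  
                                                  
                                                  
                                                  
                                                  
                                                  
                                                  
                                                  
                                                  
                                                  
     ┏━━━━━━━━━━━━━━━━━━━━━━━━━━━━━━━┓            
     ┃ Sokoban                       ┃            
━━━━━┠───────────────────────────────┨            
 MapN┃█████████                      ┃            
─────┃█       █                      ┃            
.....┃█@███□█ █                      ┃            
.....┃█ █  ◎□ █                      ┃            


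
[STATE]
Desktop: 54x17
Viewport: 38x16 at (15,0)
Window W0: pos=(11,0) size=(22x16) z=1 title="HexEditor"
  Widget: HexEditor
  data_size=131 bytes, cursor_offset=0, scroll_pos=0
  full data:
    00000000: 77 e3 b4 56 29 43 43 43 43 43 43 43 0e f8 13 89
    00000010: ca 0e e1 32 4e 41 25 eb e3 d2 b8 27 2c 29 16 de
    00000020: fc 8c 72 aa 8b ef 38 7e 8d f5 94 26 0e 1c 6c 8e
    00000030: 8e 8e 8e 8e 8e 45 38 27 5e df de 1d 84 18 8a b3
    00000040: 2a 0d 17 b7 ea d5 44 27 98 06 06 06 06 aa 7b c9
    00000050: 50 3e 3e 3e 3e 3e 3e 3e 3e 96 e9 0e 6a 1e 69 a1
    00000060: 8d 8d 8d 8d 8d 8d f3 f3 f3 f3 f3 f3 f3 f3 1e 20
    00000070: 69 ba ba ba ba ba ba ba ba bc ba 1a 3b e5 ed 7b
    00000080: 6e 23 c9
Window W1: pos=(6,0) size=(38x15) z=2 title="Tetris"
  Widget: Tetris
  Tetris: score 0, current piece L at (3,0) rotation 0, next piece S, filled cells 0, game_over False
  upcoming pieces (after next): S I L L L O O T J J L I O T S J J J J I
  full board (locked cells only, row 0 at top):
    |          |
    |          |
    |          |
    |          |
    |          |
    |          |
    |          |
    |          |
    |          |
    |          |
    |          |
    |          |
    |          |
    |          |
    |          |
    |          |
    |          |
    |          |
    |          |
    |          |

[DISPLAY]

━━━━━━━━━━━━━━━━━━━━━━━━━━━━┓         
                            ┃         
────────────────────────────┨         
  │Next:                    ┃         
  │ ░░                      ┃         
  │░░                       ┃         
  │                         ┃         
  │                         ┃         
  │                         ┃         
  │Score:                   ┃         
  │0                        ┃         
  │                         ┃         
  │                         ┃         
  │                         ┃         
━━━━━━━━━━━━━━━━━━━━━━━━━━━━┛         
━━━━━━━━━━━━━━━━━┛                    


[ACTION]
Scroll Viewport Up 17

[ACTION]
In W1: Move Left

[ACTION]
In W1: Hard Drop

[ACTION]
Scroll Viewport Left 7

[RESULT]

━━━━━━━━━━━━━━━━━━━━━━━━━━━━━━━━━━━┓  
Tetris                             ┃  
───────────────────────────────────┨  
         │Next:                    ┃  
         │ ░░                      ┃  
         │░░                       ┃  
         │                         ┃  
         │                         ┃  
         │                         ┃  
         │Score:                   ┃  
         │0                        ┃  
         │                         ┃  
   ▒     │                         ┃  
 ▒▒▒     │                         ┃  
━━━━━━━━━━━━━━━━━━━━━━━━━━━━━━━━━━━┛  
   ┗━━━━━━━━━━━━━━━━━━━━┛             


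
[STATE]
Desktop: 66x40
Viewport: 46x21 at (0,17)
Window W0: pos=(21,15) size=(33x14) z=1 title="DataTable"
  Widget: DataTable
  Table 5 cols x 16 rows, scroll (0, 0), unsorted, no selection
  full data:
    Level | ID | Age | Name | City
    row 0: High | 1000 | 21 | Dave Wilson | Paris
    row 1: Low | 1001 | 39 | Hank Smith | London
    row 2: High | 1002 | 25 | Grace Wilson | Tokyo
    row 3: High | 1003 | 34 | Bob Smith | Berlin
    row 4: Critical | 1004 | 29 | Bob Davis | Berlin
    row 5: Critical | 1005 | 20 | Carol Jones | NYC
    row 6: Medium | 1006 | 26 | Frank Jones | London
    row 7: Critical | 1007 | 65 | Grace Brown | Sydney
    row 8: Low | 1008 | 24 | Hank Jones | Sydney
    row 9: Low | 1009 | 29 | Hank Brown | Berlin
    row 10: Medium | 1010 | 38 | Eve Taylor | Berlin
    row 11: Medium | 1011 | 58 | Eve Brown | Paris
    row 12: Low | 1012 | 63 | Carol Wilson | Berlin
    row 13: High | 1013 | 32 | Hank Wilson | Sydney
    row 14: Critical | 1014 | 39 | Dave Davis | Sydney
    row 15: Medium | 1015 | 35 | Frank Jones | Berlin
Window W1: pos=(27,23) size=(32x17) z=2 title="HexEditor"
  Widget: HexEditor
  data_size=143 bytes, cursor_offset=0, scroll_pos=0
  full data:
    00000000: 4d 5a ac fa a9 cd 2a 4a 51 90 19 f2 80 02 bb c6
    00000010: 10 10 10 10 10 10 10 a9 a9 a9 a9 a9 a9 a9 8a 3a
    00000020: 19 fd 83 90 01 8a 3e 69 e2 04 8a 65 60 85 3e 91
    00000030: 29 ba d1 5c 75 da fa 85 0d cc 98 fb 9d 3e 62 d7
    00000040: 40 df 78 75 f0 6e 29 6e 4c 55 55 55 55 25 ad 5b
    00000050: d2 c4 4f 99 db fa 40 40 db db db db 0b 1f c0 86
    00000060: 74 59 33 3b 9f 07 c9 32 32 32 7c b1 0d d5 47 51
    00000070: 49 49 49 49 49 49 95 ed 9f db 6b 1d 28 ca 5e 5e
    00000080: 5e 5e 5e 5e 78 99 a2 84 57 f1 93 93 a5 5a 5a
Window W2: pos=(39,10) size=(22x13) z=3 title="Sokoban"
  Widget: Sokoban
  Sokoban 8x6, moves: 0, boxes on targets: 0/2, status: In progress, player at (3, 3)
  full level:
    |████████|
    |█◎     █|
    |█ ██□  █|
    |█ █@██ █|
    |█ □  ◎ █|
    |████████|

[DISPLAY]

                     ┠─────────────────┃█ □  ◎
                     ┃Level   │ID  │Age┃██████
                     ┃────────┼────┼───┃Moves:
                     ┃High    │1000│21 ┃      
                     ┃Low     │1001│39 ┃      
                     ┃High    │1002│25 ┗━━━━━━
                     ┃High ┏━━━━━━━━━━━━━━━━━━
                     ┃Criti┃ HexEditor        
                     ┃Criti┠──────────────────
                     ┃Mediu┃00000000  4D 5a ac
                     ┃Criti┃00000010  10 10 10
                     ┗━━━━━┃00000020  19 fd 83
                           ┃00000030  29 ba d1
                           ┃00000040  40 df 78
                           ┃00000050  d2 c4 4f
                           ┃00000060  74 59 33
                           ┃00000070  49 49 49
                           ┃00000080  5e 5e 5e
                           ┃                  
                           ┃                  
                           ┃                  


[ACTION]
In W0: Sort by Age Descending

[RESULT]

                     ┠─────────────────┃█ □  ◎
                     ┃Level   │ID  │Ag▼┃██████
                     ┃────────┼────┼───┃Moves:
                     ┃Critical│1007│65 ┃      
                     ┃Low     │1012│63 ┃      
                     ┃Medium  │1011│58 ┗━━━━━━
                     ┃Low  ┏━━━━━━━━━━━━━━━━━━
                     ┃Criti┃ HexEditor        
                     ┃Mediu┠──────────────────
                     ┃Mediu┃00000000  4D 5a ac
                     ┃High ┃00000010  10 10 10
                     ┗━━━━━┃00000020  19 fd 83
                           ┃00000030  29 ba d1
                           ┃00000040  40 df 78
                           ┃00000050  d2 c4 4f
                           ┃00000060  74 59 33
                           ┃00000070  49 49 49
                           ┃00000080  5e 5e 5e
                           ┃                  
                           ┃                  
                           ┃                  


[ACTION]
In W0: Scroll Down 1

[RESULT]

                     ┠─────────────────┃█ □  ◎
                     ┃Level   │ID  │Ag▼┃██████
                     ┃────────┼────┼───┃Moves:
                     ┃Low     │1012│63 ┃      
                     ┃Medium  │1011│58 ┃      
                     ┃Low     │1001│39 ┗━━━━━━
                     ┃Criti┏━━━━━━━━━━━━━━━━━━
                     ┃Mediu┃ HexEditor        
                     ┃Mediu┠──────────────────
                     ┃High ┃00000000  4D 5a ac
                     ┃High ┃00000010  10 10 10
                     ┗━━━━━┃00000020  19 fd 83
                           ┃00000030  29 ba d1
                           ┃00000040  40 df 78
                           ┃00000050  d2 c4 4f
                           ┃00000060  74 59 33
                           ┃00000070  49 49 49
                           ┃00000080  5e 5e 5e
                           ┃                  
                           ┃                  
                           ┃                  


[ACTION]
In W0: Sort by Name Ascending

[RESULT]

                     ┠─────────────────┃█ □  ◎
                     ┃Level   │ID  │Age┃██████
                     ┃────────┼────┼───┃Moves:
                     ┃High    │1003│34 ┃      
                     ┃Critical│1005│20 ┃      
                     ┃Low     │1012│63 ┗━━━━━━
                     ┃Criti┏━━━━━━━━━━━━━━━━━━
                     ┃High ┃ HexEditor        
                     ┃Mediu┠──────────────────
                     ┃Mediu┃00000000  4D 5a ac
                     ┃Mediu┃00000010  10 10 10
                     ┗━━━━━┃00000020  19 fd 83
                           ┃00000030  29 ba d1
                           ┃00000040  40 df 78
                           ┃00000050  d2 c4 4f
                           ┃00000060  74 59 33
                           ┃00000070  49 49 49
                           ┃00000080  5e 5e 5e
                           ┃                  
                           ┃                  
                           ┃                  


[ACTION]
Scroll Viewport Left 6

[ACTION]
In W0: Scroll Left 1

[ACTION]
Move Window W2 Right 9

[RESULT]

                     ┠──────────────────────┃█
                     ┃Level   │ID  │Age│Name┃█
                     ┃────────┼────┼───┼────┃M
                     ┃High    │1003│34 │Bob ┃ 
                     ┃Critical│1005│20 │Caro┃ 
                     ┃Low     │1012│63 │Caro┗━
                     ┃Criti┏━━━━━━━━━━━━━━━━━━
                     ┃High ┃ HexEditor        
                     ┃Mediu┠──────────────────
                     ┃Mediu┃00000000  4D 5a ac
                     ┃Mediu┃00000010  10 10 10
                     ┗━━━━━┃00000020  19 fd 83
                           ┃00000030  29 ba d1
                           ┃00000040  40 df 78
                           ┃00000050  d2 c4 4f
                           ┃00000060  74 59 33
                           ┃00000070  49 49 49
                           ┃00000080  5e 5e 5e
                           ┃                  
                           ┃                  
                           ┃                  


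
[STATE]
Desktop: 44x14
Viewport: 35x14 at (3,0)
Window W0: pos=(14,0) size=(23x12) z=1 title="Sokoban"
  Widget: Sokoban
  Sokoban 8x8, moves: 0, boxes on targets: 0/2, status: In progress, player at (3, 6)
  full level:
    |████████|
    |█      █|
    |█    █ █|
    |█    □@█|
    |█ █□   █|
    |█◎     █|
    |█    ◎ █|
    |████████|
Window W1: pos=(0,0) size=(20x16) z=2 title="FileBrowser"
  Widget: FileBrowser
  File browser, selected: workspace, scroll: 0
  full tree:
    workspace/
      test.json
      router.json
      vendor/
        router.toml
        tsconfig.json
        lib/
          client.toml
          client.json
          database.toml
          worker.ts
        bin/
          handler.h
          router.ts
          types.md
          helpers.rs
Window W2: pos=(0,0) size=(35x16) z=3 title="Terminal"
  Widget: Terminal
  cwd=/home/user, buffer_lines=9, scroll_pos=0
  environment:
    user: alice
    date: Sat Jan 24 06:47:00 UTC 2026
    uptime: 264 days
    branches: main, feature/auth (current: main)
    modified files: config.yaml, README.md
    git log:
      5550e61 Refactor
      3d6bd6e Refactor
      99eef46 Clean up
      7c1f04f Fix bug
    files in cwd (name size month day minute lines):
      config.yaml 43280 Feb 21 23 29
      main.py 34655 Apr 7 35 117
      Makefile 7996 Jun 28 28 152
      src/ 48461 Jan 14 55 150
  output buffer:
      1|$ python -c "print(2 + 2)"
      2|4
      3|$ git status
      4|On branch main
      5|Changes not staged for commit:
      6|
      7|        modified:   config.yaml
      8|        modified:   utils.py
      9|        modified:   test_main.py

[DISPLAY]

━━━━━━━━━━━━━━━━━━━━━━━━━━━━━━━┓━┓ 
erminal                        ┃ ┃ 
───────────────────────────────┨─┨ 
python -c "print(2 + 2)"       ┃ ┃ 
                               ┃ ┃ 
git status                     ┃ ┃ 
 branch main                   ┃ ┃ 
anges not staged for commit:   ┃ ┃ 
                               ┃ ┃ 
      modified:   config.yaml  ┃ ┃ 
      modified:   utils.py     ┃ ┃ 
      modified:   test_main.py ┃━┛ 
█                              ┃   
                               ┃   


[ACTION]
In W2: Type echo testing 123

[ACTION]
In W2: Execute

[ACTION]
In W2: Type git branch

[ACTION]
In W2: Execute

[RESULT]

━━━━━━━━━━━━━━━━━━━━━━━━━━━━━━━┓━┓ 
erminal                        ┃ ┃ 
───────────────────────────────┨─┨ 
 branch main                   ┃ ┃ 
anges not staged for commit:   ┃ ┃ 
                               ┃ ┃ 
      modified:   config.yaml  ┃ ┃ 
      modified:   utils.py     ┃ ┃ 
      modified:   test_main.py ┃ ┃ 
echo testing 123               ┃ ┃ 
sting 123                      ┃ ┃ 
git branch                     ┃━┛ 
main                           ┃   
feature/auth                   ┃   


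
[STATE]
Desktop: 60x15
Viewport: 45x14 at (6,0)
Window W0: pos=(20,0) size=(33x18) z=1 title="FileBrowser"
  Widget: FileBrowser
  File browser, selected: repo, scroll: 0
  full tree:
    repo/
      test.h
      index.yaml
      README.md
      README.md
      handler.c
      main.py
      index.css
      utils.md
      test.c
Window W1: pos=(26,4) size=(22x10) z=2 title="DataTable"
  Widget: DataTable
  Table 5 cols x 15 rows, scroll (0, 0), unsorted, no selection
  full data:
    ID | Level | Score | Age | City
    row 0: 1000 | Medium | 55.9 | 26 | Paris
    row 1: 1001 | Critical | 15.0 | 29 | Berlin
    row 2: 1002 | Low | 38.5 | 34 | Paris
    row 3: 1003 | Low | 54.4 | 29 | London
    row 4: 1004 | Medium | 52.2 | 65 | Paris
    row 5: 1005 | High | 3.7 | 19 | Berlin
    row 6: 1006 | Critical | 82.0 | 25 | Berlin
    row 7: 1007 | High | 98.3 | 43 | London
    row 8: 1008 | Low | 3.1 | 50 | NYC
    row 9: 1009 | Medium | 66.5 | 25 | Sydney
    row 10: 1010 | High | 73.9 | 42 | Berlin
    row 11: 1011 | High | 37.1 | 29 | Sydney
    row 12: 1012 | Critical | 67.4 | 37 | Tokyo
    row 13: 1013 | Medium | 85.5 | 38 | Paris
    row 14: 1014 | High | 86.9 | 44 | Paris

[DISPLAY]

              ┏━━━━━━━━━━━━━━━━━━━━━━━━━━━━━━
              ┃ FileBrowser                  
              ┠──────────────────────────────
              ┃> [-] repo/                   
              ┃    t┏━━━━━━━━━━━━━━━━━━━━┓   
              ┃    i┃ DataTable          ┃   
              ┃    R┠────────────────────┨   
              ┃    R┃ID  │Level   │Score│┃   
              ┃    h┃────┼────────┼─────┼┃   
              ┃    m┃1000│Medium  │55.9 │┃   
              ┃    i┃1001│Critical│15.0 │┃   
              ┃    u┃1002│Low     │38.5 │┃   
              ┃    t┃1003│Low     │54.4 │┃   
              ┃     ┗━━━━━━━━━━━━━━━━━━━━┛   


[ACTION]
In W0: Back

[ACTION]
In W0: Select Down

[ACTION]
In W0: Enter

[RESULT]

              ┏━━━━━━━━━━━━━━━━━━━━━━━━━━━━━━
              ┃ FileBrowser                  
              ┠──────────────────────────────
              ┃  [-] repo/                   
              ┃  > t┏━━━━━━━━━━━━━━━━━━━━┓   
              ┃    i┃ DataTable          ┃   
              ┃    R┠────────────────────┨   
              ┃    R┃ID  │Level   │Score│┃   
              ┃    h┃────┼────────┼─────┼┃   
              ┃    m┃1000│Medium  │55.9 │┃   
              ┃    i┃1001│Critical│15.0 │┃   
              ┃    u┃1002│Low     │38.5 │┃   
              ┃    t┃1003│Low     │54.4 │┃   
              ┃     ┗━━━━━━━━━━━━━━━━━━━━┛   


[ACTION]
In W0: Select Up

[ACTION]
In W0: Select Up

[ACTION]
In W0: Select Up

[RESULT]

              ┏━━━━━━━━━━━━━━━━━━━━━━━━━━━━━━
              ┃ FileBrowser                  
              ┠──────────────────────────────
              ┃> [-] repo/                   
              ┃    t┏━━━━━━━━━━━━━━━━━━━━┓   
              ┃    i┃ DataTable          ┃   
              ┃    R┠────────────────────┨   
              ┃    R┃ID  │Level   │Score│┃   
              ┃    h┃────┼────────┼─────┼┃   
              ┃    m┃1000│Medium  │55.9 │┃   
              ┃    i┃1001│Critical│15.0 │┃   
              ┃    u┃1002│Low     │38.5 │┃   
              ┃    t┃1003│Low     │54.4 │┃   
              ┃     ┗━━━━━━━━━━━━━━━━━━━━┛   


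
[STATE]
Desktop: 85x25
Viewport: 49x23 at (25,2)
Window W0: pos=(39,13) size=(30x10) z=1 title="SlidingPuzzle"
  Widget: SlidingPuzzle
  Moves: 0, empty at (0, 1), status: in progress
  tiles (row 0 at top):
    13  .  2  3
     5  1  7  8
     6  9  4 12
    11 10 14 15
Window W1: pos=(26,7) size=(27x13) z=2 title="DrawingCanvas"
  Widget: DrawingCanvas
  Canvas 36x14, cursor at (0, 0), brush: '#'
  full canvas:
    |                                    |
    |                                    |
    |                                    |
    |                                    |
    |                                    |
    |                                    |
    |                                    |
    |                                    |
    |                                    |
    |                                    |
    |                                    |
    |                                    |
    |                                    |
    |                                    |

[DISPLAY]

                                                 
                                                 
                                                 
                                                 
                                                 
 ┏━━━━━━━━━━━━━━━━━━━━━━━━━┓                     
 ┃ DrawingCanvas           ┃                     
 ┠─────────────────────────┨                     
 ┃+                        ┃                     
 ┃                         ┃                     
 ┃                         ┃                     
 ┃                         ┃━━━━━━━━━━━━━━━┓     
 ┃                         ┃e              ┃     
 ┃                         ┃───────────────┨     
 ┃                         ┃──┬────┐       ┃     
 ┃                         ┃2 │  3 │       ┃     
 ┃                         ┃──┼────┤       ┃     
 ┗━━━━━━━━━━━━━━━━━━━━━━━━━┛7 │  8 │       ┃     
              ┃├────┼────┼────┼────┤       ┃     
              ┃│  6 │  9 │  4 │ 12 │       ┃     
              ┗━━━━━━━━━━━━━━━━━━━━━━━━━━━━┛     
                                                 
                                                 


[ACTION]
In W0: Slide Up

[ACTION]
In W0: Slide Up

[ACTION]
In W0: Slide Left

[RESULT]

                                                 
                                                 
                                                 
                                                 
                                                 
 ┏━━━━━━━━━━━━━━━━━━━━━━━━━┓                     
 ┃ DrawingCanvas           ┃                     
 ┠─────────────────────────┨                     
 ┃+                        ┃                     
 ┃                         ┃                     
 ┃                         ┃                     
 ┃                         ┃━━━━━━━━━━━━━━━┓     
 ┃                         ┃e              ┃     
 ┃                         ┃───────────────┨     
 ┃                         ┃──┬────┐       ┃     
 ┃                         ┃2 │  3 │       ┃     
 ┃                         ┃──┼────┤       ┃     
 ┗━━━━━━━━━━━━━━━━━━━━━━━━━┛7 │  8 │       ┃     
              ┃├────┼────┼────┼────┤       ┃     
              ┃│  6 │  4 │    │ 12 │       ┃     
              ┗━━━━━━━━━━━━━━━━━━━━━━━━━━━━┛     
                                                 
                                                 
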